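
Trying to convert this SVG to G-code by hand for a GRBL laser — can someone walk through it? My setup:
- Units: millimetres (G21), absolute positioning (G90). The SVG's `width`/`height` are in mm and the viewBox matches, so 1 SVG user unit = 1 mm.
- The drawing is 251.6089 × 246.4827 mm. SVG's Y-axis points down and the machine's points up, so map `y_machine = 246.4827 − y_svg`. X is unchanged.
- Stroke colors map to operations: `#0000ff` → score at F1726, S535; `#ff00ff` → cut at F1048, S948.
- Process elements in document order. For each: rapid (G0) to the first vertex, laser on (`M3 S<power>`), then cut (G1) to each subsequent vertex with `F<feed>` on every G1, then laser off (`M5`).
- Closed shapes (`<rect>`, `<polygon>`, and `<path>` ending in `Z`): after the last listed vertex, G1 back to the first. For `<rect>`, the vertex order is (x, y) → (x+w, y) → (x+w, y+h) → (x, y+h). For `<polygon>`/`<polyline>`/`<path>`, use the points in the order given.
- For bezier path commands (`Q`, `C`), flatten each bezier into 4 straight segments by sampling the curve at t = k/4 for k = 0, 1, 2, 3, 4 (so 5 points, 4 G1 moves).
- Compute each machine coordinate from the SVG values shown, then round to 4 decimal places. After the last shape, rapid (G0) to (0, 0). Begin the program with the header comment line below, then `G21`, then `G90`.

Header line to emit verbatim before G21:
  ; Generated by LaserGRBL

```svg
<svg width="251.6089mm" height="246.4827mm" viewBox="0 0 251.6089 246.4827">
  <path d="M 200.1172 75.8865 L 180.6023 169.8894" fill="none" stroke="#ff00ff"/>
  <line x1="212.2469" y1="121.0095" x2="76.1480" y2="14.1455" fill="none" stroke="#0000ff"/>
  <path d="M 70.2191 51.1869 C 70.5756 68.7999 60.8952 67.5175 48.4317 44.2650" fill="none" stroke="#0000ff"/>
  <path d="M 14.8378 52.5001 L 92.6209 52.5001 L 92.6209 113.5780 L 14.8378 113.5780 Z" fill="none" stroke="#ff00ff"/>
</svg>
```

; Generated by LaserGRBL
G21
G90
G0 X200.1172 Y170.5962
M3 S948
G1 X180.6023 Y76.5933 F1048
M5
G0 X212.2469 Y125.4732
M3 S535
G1 X76.1480 Y232.3372 F1726
M5
G0 X70.2191 Y195.2958
M3 S535
G1 X68.7179 Y185.6770 F1726
G1 X64.1329 Y183.4322 F1726
G1 X57.1442 Y188.8497 F1726
G1 X48.4317 Y202.2177 F1726
M5
G0 X14.8378 Y193.9826
M3 S948
G1 X92.6209 Y193.9826 F1048
G1 X92.6209 Y132.9047 F1048
G1 X14.8378 Y132.9047 F1048
G1 X14.8378 Y193.9826 F1048
M5
G0 X0.0000 Y0.0000

1 u = 1 mm; y_m = 246.4827 − y.

[1] `<path>` line segment, #ff00ff→cut S948 F1048: (200.1172,170.5962) → (180.6023,76.5933)

[2] `<line>` line segment, #0000ff→score S535 F1726: (212.2469,125.4732) → (76.1480,232.3372)

[3] `<path>` cubic bezier, #0000ff→score S535 F1726: (70.2191,195.2958) → (68.7179,185.6770) → (64.1329,183.4322) → (57.1442,188.8497) → (48.4317,202.2177)

[4] `<path>` rectangle, #ff00ff→cut S948 F1048: (14.8378,193.9826) → (92.6209,193.9826) → (92.6209,132.9047) → (14.8378,132.9047) → (14.8378,193.9826) (closed)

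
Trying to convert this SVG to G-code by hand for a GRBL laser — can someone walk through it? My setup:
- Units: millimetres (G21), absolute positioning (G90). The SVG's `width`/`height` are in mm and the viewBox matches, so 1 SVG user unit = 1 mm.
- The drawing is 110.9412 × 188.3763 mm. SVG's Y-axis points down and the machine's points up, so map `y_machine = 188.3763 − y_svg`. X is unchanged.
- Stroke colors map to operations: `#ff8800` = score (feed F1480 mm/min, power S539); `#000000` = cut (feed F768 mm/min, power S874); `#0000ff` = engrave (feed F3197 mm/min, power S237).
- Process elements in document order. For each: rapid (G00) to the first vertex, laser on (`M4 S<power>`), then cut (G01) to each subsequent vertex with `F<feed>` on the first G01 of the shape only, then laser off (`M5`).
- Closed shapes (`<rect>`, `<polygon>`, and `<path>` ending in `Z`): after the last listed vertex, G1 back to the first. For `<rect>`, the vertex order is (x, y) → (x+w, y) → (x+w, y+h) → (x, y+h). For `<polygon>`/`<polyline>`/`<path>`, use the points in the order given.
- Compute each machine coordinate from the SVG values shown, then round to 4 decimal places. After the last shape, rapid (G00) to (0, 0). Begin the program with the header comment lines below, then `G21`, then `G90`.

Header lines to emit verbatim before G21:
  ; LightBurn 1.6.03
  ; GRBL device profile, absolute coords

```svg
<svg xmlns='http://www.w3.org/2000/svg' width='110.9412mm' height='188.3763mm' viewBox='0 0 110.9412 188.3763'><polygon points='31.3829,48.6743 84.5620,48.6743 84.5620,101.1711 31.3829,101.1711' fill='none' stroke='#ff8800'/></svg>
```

Since the viewBox matches the mm dimensions, user units are millimetres directly. The only transform is the Y-flip y_m = 188.3763 − y_svg.

Shape 1 is a rectangle drawn with `<polygon>`. Its stroke #ff8800 means score at S539, F1480. After flipping Y the toolpath is (31.3829,139.7020) → (84.5620,139.7020) → (84.5620,87.2052) → (31.3829,87.2052) → (31.3829,139.7020), returning to the start.

; LightBurn 1.6.03
; GRBL device profile, absolute coords
G21
G90
G00 X31.3829 Y139.7020
M4 S539
G01 X84.5620 Y139.7020 F1480
G01 X84.5620 Y87.2052
G01 X31.3829 Y87.2052
G01 X31.3829 Y139.7020
M5
G00 X0.0000 Y0.0000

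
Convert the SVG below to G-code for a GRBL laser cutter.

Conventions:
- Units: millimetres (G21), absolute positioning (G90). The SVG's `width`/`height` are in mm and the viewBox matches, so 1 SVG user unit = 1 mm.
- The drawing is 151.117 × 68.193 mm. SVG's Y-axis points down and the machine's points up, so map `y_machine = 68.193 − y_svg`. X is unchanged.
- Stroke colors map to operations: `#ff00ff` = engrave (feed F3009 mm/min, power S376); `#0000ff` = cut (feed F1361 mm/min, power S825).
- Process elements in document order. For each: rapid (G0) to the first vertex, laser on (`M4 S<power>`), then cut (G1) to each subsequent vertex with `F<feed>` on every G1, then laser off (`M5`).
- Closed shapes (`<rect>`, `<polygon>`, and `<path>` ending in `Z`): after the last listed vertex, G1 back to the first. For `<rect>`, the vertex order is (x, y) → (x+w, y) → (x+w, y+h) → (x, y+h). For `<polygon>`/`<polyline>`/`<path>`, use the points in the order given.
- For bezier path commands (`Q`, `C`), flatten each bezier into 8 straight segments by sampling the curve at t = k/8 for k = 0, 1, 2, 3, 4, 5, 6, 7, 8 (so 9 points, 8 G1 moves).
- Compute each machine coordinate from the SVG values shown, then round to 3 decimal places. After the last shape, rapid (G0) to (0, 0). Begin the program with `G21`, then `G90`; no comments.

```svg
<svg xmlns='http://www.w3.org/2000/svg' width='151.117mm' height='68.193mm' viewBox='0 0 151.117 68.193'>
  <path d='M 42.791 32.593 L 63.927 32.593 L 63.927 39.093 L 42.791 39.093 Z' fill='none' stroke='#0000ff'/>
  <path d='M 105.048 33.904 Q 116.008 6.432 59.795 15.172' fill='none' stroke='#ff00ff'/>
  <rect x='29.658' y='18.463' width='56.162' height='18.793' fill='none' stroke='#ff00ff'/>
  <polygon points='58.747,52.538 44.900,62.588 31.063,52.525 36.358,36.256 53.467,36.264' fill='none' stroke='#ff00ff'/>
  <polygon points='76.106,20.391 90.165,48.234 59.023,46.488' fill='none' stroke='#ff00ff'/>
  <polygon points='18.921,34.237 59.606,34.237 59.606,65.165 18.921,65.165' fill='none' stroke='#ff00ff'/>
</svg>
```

G21
G90
G0 X42.791 Y35.600
M4 S825
G1 X63.927 Y35.600 F1361
G1 X63.927 Y29.100 F1361
G1 X42.791 Y29.100 F1361
G1 X42.791 Y35.600 F1361
M5
G0 X105.048 Y34.289
M4 S376
G1 X106.738 Y40.591 F3009
G1 X106.330 Y45.762 F3009
G1 X103.822 Y49.801 F3009
G1 X99.215 Y52.708 F3009
G1 X92.509 Y54.484 F3009
G1 X83.703 Y55.128 F3009
G1 X72.799 Y54.640 F3009
G1 X59.795 Y53.021 F3009
M5
G0 X29.658 Y49.730
M4 S376
G1 X85.820 Y49.730 F3009
G1 X85.820 Y30.937 F3009
G1 X29.658 Y30.937 F3009
G1 X29.658 Y49.730 F3009
M5
G0 X58.747 Y15.655
M4 S376
G1 X44.900 Y5.605 F3009
G1 X31.063 Y15.668 F3009
G1 X36.358 Y31.937 F3009
G1 X53.467 Y31.929 F3009
G1 X58.747 Y15.655 F3009
M5
G0 X76.106 Y47.802
M4 S376
G1 X90.165 Y19.959 F3009
G1 X59.023 Y21.705 F3009
G1 X76.106 Y47.802 F3009
M5
G0 X18.921 Y33.956
M4 S376
G1 X59.606 Y33.956 F3009
G1 X59.606 Y3.028 F3009
G1 X18.921 Y3.028 F3009
G1 X18.921 Y33.956 F3009
M5
G0 X0.000 Y0.000

1 u = 1 mm; y_m = 68.193 − y.

[1] `<path>` rectangle, #0000ff→cut S825 F1361: (42.791,35.600) → (63.927,35.600) → (63.927,29.100) → (42.791,29.100) → (42.791,35.600) (closed)

[2] `<path>` quadratic bezier, #ff00ff→engrave S376 F3009: (105.048,34.289) → (106.738,40.591) → (106.330,45.762) → (103.822,49.801) → (99.215,52.708) → (92.509,54.484) → (83.703,55.128) → (72.799,54.640) → (59.795,53.021)

[3] `<rect>` rectangle, #ff00ff→engrave S376 F3009: (29.658,49.730) → (85.820,49.730) → (85.820,30.937) → (29.658,30.937) → (29.658,49.730) (closed)

[4] `<polygon>` regular polygon, #ff00ff→engrave S376 F3009: (58.747,15.655) → (44.900,5.605) → (31.063,15.668) → (36.358,31.937) → (53.467,31.929) → (58.747,15.655) (closed)

[5] `<polygon>` regular polygon, #ff00ff→engrave S376 F3009: (76.106,47.802) → (90.165,19.959) → (59.023,21.705) → (76.106,47.802) (closed)

[6] `<polygon>` rectangle, #ff00ff→engrave S376 F3009: (18.921,33.956) → (59.606,33.956) → (59.606,3.028) → (18.921,3.028) → (18.921,33.956) (closed)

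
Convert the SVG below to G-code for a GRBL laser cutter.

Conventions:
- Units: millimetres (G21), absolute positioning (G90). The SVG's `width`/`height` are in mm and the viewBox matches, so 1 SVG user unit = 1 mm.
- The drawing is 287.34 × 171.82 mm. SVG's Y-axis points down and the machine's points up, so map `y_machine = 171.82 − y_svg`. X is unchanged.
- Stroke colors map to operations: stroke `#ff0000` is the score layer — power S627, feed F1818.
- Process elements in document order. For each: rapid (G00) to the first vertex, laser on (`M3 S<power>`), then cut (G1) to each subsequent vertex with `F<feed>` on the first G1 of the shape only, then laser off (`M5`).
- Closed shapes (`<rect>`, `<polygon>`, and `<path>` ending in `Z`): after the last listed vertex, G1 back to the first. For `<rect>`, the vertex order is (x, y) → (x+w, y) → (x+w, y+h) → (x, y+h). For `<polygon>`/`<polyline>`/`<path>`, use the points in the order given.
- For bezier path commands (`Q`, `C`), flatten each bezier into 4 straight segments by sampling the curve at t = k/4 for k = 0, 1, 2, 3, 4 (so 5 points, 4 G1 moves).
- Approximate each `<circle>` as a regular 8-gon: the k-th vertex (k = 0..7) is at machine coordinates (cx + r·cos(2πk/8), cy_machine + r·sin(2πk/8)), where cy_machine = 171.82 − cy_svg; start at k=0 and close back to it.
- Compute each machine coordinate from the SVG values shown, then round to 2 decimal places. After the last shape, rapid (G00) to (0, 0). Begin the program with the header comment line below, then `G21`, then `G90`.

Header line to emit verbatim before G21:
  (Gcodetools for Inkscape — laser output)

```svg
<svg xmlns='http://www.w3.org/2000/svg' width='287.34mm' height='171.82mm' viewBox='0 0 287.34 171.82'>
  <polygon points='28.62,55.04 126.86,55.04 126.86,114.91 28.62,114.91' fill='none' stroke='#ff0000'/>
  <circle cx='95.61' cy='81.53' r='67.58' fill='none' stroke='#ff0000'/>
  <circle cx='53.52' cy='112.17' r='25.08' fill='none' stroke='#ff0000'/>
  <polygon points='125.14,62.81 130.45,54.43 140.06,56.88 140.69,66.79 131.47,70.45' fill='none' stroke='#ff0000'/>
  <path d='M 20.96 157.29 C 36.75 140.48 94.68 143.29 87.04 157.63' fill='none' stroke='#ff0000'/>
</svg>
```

viewBox `0 0 287.34 171.82` with mm width/height → 1 unit = 1 mm. Flip: y_m = 171.82 − y_svg.

**Shape 1** — `<polygon>` rectangle, stroke `#ff0000` → score (S627, F1818). Machine vertices: (28.62,116.78) → (126.86,116.78) → (126.86,56.91) → (28.62,56.91) → (28.62,116.78). Closed: final G1 returns to the first vertex.

**Shape 2** — `<circle>` circle, stroke `#ff0000` → score (S627, F1818). Machine vertices: (163.19,90.29) → (143.40,138.08) → (95.61,157.87) → (47.82,138.08) → (28.03,90.29) → (47.82,42.50) → (95.61,22.71) → (143.40,42.50) → (163.19,90.29). Closed: final G1 returns to the first vertex.

**Shape 3** — `<circle>` circle, stroke `#ff0000` → score (S627, F1818). Machine vertices: (78.60,59.65) → (71.25,77.38) → (53.52,84.73) → (35.79,77.38) → (28.44,59.65) → (35.79,41.92) → (53.52,34.57) → (71.25,41.92) → (78.60,59.65). Closed: final G1 returns to the first vertex.

**Shape 4** — `<polygon>` regular polygon, stroke `#ff0000` → score (S627, F1818). Machine vertices: (125.14,109.01) → (130.45,117.39) → (140.06,114.94) → (140.69,105.03) → (131.47,101.37) → (125.14,109.01). Closed: final G1 returns to the first vertex.

**Shape 5** — `<path>` cubic bezier, stroke `#ff0000` → score (S627, F1818). Control points (SVG): P0=(20.96,157.29), P1=(36.75,140.48), P2=(94.68,143.29), P3=(87.04,157.63); sampled at t=k/4. Machine vertices: (20.96,14.53) → (39.02,23.59) → (62.79,26.04) → (82.16,22.66) → (87.04,14.19). Open path.

(Gcodetools for Inkscape — laser output)
G21
G90
G00 X28.62 Y116.78
M3 S627
G1 X126.86 Y116.78 F1818
G1 X126.86 Y56.91
G1 X28.62 Y56.91
G1 X28.62 Y116.78
M5
G00 X163.19 Y90.29
M3 S627
G1 X143.40 Y138.08 F1818
G1 X95.61 Y157.87
G1 X47.82 Y138.08
G1 X28.03 Y90.29
G1 X47.82 Y42.50
G1 X95.61 Y22.71
G1 X143.40 Y42.50
G1 X163.19 Y90.29
M5
G00 X78.60 Y59.65
M3 S627
G1 X71.25 Y77.38 F1818
G1 X53.52 Y84.73
G1 X35.79 Y77.38
G1 X28.44 Y59.65
G1 X35.79 Y41.92
G1 X53.52 Y34.57
G1 X71.25 Y41.92
G1 X78.60 Y59.65
M5
G00 X125.14 Y109.01
M3 S627
G1 X130.45 Y117.39 F1818
G1 X140.06 Y114.94
G1 X140.69 Y105.03
G1 X131.47 Y101.37
G1 X125.14 Y109.01
M5
G00 X20.96 Y14.53
M3 S627
G1 X39.02 Y23.59 F1818
G1 X62.79 Y26.04
G1 X82.16 Y22.66
G1 X87.04 Y14.19
M5
G00 X0.00 Y0.00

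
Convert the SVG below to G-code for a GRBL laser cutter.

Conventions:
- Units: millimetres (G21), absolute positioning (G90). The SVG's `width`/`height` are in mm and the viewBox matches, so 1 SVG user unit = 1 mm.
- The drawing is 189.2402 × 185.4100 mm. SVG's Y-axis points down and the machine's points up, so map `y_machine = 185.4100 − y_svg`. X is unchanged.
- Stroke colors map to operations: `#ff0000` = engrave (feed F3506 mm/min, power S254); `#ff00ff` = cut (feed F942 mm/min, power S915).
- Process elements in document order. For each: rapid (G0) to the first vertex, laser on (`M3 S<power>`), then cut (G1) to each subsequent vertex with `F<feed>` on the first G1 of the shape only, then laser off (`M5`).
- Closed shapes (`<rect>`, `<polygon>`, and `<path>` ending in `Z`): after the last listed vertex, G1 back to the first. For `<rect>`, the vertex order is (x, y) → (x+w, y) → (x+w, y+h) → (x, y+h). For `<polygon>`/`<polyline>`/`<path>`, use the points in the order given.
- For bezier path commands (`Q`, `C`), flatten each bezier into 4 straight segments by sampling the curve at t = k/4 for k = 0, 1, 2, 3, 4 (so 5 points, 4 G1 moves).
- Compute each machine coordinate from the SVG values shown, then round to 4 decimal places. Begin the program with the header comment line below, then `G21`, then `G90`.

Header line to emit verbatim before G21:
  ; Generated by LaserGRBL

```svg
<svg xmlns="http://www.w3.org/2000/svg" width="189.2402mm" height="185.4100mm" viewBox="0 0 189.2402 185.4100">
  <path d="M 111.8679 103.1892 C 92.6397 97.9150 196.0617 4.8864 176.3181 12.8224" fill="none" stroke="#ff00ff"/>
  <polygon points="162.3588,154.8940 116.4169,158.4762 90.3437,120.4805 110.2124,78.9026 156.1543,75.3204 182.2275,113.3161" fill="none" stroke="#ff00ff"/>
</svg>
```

Since the viewBox matches the mm dimensions, user units are millimetres directly. The only transform is the Y-flip y_m = 185.4100 − y_svg.

Shape 1 is a cubic bezier drawn with `<path>`. Its stroke #ff00ff means cut at S915, F942. After flipping Y the toolpath is (111.8679,82.2208) → (116.6028,99.6817) → (144.2863,132.3580) → (171.8731,162.5575) → (176.3181,172.5876).

Shape 2 is a regular polygon drawn with `<polygon>`. Its stroke #ff00ff means cut at S915, F942. After flipping Y the toolpath is (162.3588,30.5160) → (116.4169,26.9338) → (90.3437,64.9295) → (110.2124,106.5074) → (156.1543,110.0896) → (182.2275,72.0939) → (162.3588,30.5160), returning to the start.

; Generated by LaserGRBL
G21
G90
G0 X111.8679 Y82.2208
M3 S915
G1 X116.6028 Y99.6817 F942
G1 X144.2863 Y132.3580
G1 X171.8731 Y162.5575
G1 X176.3181 Y172.5876
M5
G0 X162.3588 Y30.5160
M3 S915
G1 X116.4169 Y26.9338 F942
G1 X90.3437 Y64.9295
G1 X110.2124 Y106.5074
G1 X156.1543 Y110.0896
G1 X182.2275 Y72.0939
G1 X162.3588 Y30.5160
M5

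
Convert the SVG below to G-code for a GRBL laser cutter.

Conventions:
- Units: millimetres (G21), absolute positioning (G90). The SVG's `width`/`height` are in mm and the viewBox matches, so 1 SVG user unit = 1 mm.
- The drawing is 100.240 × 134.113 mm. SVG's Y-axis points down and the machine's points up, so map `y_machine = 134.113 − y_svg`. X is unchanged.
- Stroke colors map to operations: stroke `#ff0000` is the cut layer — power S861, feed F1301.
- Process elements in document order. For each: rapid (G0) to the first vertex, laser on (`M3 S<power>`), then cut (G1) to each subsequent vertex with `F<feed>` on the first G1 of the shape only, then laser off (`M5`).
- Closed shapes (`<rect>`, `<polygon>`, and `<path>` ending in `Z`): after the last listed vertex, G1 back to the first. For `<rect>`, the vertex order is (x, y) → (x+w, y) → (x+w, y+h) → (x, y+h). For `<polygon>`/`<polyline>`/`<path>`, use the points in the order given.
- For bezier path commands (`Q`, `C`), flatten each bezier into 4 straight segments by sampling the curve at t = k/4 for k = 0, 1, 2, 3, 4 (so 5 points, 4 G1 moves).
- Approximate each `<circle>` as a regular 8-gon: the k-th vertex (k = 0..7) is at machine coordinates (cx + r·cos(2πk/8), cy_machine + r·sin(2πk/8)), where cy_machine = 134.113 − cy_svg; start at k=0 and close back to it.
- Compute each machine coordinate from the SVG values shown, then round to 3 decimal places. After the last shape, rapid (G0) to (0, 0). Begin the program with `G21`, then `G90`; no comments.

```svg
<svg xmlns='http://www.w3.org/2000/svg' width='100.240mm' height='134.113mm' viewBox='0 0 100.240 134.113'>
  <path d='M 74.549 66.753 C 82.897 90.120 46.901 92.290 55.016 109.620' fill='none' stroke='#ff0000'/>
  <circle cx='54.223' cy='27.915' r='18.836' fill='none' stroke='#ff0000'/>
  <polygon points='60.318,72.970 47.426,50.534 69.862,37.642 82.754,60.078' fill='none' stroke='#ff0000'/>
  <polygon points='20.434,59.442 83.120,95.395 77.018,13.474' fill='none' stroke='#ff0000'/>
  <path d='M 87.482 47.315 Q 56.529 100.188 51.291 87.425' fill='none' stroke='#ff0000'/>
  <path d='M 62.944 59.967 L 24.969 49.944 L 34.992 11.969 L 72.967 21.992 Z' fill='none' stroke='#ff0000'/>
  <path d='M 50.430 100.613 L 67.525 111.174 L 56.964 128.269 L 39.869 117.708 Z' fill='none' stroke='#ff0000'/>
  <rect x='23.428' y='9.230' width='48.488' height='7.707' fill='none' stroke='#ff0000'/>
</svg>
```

viewBox `0 0 100.240 134.113` with mm width/height → 1 unit = 1 mm. Flip: y_m = 134.113 − y_svg.

**Shape 1** — `<path>` cubic bezier, stroke `#ff0000` → cut (S861, F1301). Control points (SVG): P0=(74.549,66.753), P1=(82.897,90.120), P2=(46.901,92.290), P3=(55.016,109.620); sampled at t=k/4. Machine vertices: (74.549,67.360) → (73.878,53.241) → (64.870,43.663) → (55.818,35.216) → (55.016,24.493). Open path.

**Shape 2** — `<circle>` circle, stroke `#ff0000` → cut (S861, F1301). Machine vertices: (73.059,106.198) → (67.542,119.517) → (54.223,125.034) → (40.904,119.517) → (35.387,106.198) → (40.904,92.879) → (54.223,87.362) → (67.542,92.879) → (73.059,106.198). Closed: final G1 returns to the first vertex.

**Shape 3** — `<polygon>` regular polygon, stroke `#ff0000` → cut (S861, F1301). Machine vertices: (60.318,61.143) → (47.426,83.579) → (69.862,96.471) → (82.754,74.035) → (60.318,61.143). Closed: final G1 returns to the first vertex.

**Shape 4** — `<polygon>` closed polygon, stroke `#ff0000` → cut (S861, F1301). Machine vertices: (20.434,74.671) → (83.120,38.718) → (77.018,120.639) → (20.434,74.671). Closed: final G1 returns to the first vertex.

**Shape 5** — `<path>` quadratic bezier, stroke `#ff0000` → cut (S861, F1301). Control points (SVG): P0=(87.482,47.315), P1=(56.529,100.188), P2=(51.291,87.425); sampled at t=k/4. Machine vertices: (87.482,86.798) → (73.613,64.464) → (62.958,50.334) → (55.517,44.409) → (51.291,46.688). Open path.

**Shape 6** — `<path>` regular polygon, stroke `#ff0000` → cut (S861, F1301). Machine vertices: (62.944,74.146) → (24.969,84.169) → (34.992,122.144) → (72.967,112.121) → (62.944,74.146). Closed: final G1 returns to the first vertex.

**Shape 7** — `<path>` regular polygon, stroke `#ff0000` → cut (S861, F1301). Machine vertices: (50.430,33.500) → (67.525,22.939) → (56.964,5.844) → (39.869,16.405) → (50.430,33.500). Closed: final G1 returns to the first vertex.

**Shape 8** — `<rect>` rectangle, stroke `#ff0000` → cut (S861, F1301). Machine vertices: (23.428,124.883) → (71.916,124.883) → (71.916,117.176) → (23.428,117.176) → (23.428,124.883). Closed: final G1 returns to the first vertex.

G21
G90
G0 X74.549 Y67.360
M3 S861
G1 X73.878 Y53.241 F1301
G1 X64.870 Y43.663
G1 X55.818 Y35.216
G1 X55.016 Y24.493
M5
G0 X73.059 Y106.198
M3 S861
G1 X67.542 Y119.517 F1301
G1 X54.223 Y125.034
G1 X40.904 Y119.517
G1 X35.387 Y106.198
G1 X40.904 Y92.879
G1 X54.223 Y87.362
G1 X67.542 Y92.879
G1 X73.059 Y106.198
M5
G0 X60.318 Y61.143
M3 S861
G1 X47.426 Y83.579 F1301
G1 X69.862 Y96.471
G1 X82.754 Y74.035
G1 X60.318 Y61.143
M5
G0 X20.434 Y74.671
M3 S861
G1 X83.120 Y38.718 F1301
G1 X77.018 Y120.639
G1 X20.434 Y74.671
M5
G0 X87.482 Y86.798
M3 S861
G1 X73.613 Y64.464 F1301
G1 X62.958 Y50.334
G1 X55.517 Y44.409
G1 X51.291 Y46.688
M5
G0 X62.944 Y74.146
M3 S861
G1 X24.969 Y84.169 F1301
G1 X34.992 Y122.144
G1 X72.967 Y112.121
G1 X62.944 Y74.146
M5
G0 X50.430 Y33.500
M3 S861
G1 X67.525 Y22.939 F1301
G1 X56.964 Y5.844
G1 X39.869 Y16.405
G1 X50.430 Y33.500
M5
G0 X23.428 Y124.883
M3 S861
G1 X71.916 Y124.883 F1301
G1 X71.916 Y117.176
G1 X23.428 Y117.176
G1 X23.428 Y124.883
M5
G0 X0.000 Y0.000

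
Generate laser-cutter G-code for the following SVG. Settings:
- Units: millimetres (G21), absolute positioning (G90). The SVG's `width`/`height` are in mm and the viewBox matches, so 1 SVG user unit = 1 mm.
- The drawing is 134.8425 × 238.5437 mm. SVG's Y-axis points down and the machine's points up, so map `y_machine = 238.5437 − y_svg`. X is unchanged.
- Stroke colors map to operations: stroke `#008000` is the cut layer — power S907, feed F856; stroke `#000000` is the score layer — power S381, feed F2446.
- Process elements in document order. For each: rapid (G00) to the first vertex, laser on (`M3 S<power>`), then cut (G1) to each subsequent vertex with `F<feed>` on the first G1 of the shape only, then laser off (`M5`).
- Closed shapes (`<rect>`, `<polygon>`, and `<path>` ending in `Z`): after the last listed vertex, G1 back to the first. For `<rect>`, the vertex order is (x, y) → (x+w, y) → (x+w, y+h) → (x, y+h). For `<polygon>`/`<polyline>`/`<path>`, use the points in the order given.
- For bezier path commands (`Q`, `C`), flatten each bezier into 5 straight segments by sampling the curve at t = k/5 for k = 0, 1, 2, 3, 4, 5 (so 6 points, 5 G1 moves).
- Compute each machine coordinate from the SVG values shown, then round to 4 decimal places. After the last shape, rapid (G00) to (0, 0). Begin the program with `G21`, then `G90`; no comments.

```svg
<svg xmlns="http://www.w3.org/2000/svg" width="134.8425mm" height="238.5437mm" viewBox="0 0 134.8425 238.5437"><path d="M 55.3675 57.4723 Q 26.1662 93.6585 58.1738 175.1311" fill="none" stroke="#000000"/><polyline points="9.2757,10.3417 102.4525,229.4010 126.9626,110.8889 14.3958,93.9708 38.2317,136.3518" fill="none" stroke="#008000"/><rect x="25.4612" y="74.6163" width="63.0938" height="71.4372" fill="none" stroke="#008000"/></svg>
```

G21
G90
G00 X55.3675 Y181.0714
M3 S381
G1 X46.1353 Y164.7855 F2446
G1 X41.7999 Y144.8766
G1 X42.3611 Y121.3449
G1 X47.8191 Y94.1902
G1 X58.1738 Y63.4126
M5
G00 X9.2757 Y228.2020
M3 S907
G1 X102.4525 Y9.1427 F856
G1 X126.9626 Y127.6548
G1 X14.3958 Y144.5729
G1 X38.2317 Y102.1919
M5
G00 X25.4612 Y163.9274
M3 S907
G1 X88.5550 Y163.9274 F856
G1 X88.5550 Y92.4902
G1 X25.4612 Y92.4902
G1 X25.4612 Y163.9274
M5
G00 X0.0000 Y0.0000

1 u = 1 mm; y_m = 238.5437 − y.

[1] `<path>` quadratic bezier, #000000→score S381 F2446: (55.3675,181.0714) → (46.1353,164.7855) → (41.7999,144.8766) → (42.3611,121.3449) → (47.8191,94.1902) → (58.1738,63.4126)

[2] `<polyline>` open polyline, #008000→cut S907 F856: (9.2757,228.2020) → (102.4525,9.1427) → (126.9626,127.6548) → (14.3958,144.5729) → (38.2317,102.1919)

[3] `<rect>` rectangle, #008000→cut S907 F856: (25.4612,163.9274) → (88.5550,163.9274) → (88.5550,92.4902) → (25.4612,92.4902) → (25.4612,163.9274) (closed)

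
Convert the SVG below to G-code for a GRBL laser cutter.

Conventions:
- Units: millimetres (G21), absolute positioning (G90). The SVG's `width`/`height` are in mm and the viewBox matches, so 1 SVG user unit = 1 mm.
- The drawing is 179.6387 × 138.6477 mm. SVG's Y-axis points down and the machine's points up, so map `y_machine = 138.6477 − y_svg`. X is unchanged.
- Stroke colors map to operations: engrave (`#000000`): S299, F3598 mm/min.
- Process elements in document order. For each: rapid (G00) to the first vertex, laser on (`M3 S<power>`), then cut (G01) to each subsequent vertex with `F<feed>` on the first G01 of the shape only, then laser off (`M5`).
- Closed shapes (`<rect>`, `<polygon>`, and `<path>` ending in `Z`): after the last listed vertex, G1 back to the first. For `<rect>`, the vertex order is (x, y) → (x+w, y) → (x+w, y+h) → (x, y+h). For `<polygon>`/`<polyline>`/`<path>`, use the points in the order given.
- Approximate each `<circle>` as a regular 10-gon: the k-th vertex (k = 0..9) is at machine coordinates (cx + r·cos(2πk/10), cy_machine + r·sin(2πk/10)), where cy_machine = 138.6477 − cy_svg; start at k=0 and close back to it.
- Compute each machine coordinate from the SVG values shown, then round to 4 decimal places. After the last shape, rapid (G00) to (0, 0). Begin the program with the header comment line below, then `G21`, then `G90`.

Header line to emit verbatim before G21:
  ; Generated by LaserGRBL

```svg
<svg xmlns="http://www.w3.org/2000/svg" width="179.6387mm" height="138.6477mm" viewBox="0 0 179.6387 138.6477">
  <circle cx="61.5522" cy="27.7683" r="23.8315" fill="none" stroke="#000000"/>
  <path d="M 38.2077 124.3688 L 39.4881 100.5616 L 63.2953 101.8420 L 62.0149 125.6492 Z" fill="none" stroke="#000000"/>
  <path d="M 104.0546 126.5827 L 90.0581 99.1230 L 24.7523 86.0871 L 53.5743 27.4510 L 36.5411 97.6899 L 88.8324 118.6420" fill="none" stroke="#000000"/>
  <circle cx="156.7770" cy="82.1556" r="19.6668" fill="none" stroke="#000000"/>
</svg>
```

viewBox `0 0 179.6387 138.6477` with mm width/height → 1 unit = 1 mm. Flip: y_m = 138.6477 − y_svg.

**Shape 1** — `<circle>` circle, stroke `#000000` → engrave (S299, F3598). Machine vertices: (85.3837,110.8794) → (80.8323,124.8872) → (68.9165,133.5445) → (54.1879,133.5445) → (42.2721,124.8872) → (37.7207,110.8794) → (42.2721,96.8716) → (54.1879,88.2143) → (68.9165,88.2143) → (80.8323,96.8716) → (85.3837,110.8794). Closed: final G1 returns to the first vertex.

**Shape 2** — `<path>` regular polygon, stroke `#000000` → engrave (S299, F3598). Machine vertices: (38.2077,14.2789) → (39.4881,38.0861) → (63.2953,36.8057) → (62.0149,12.9985) → (38.2077,14.2789). Closed: final G1 returns to the first vertex.

**Shape 3** — `<path>` open polyline, stroke `#000000` → engrave (S299, F3598). Machine vertices: (104.0546,12.0650) → (90.0581,39.5247) → (24.7523,52.5606) → (53.5743,111.1967) → (36.5411,40.9578) → (88.8324,20.0057). Open path.

**Shape 4** — `<circle>` circle, stroke `#000000` → engrave (S299, F3598). Machine vertices: (176.4438,56.4921) → (172.6878,68.0520) → (162.8544,75.1963) → (150.6996,75.1963) → (140.8662,68.0520) → (137.1102,56.4921) → (140.8662,44.9322) → (150.6996,37.7879) → (162.8544,37.7879) → (172.6878,44.9322) → (176.4438,56.4921). Closed: final G1 returns to the first vertex.

; Generated by LaserGRBL
G21
G90
G00 X85.3837 Y110.8794
M3 S299
G01 X80.8323 Y124.8872 F3598
G01 X68.9165 Y133.5445
G01 X54.1879 Y133.5445
G01 X42.2721 Y124.8872
G01 X37.7207 Y110.8794
G01 X42.2721 Y96.8716
G01 X54.1879 Y88.2143
G01 X68.9165 Y88.2143
G01 X80.8323 Y96.8716
G01 X85.3837 Y110.8794
M5
G00 X38.2077 Y14.2789
M3 S299
G01 X39.4881 Y38.0861 F3598
G01 X63.2953 Y36.8057
G01 X62.0149 Y12.9985
G01 X38.2077 Y14.2789
M5
G00 X104.0546 Y12.0650
M3 S299
G01 X90.0581 Y39.5247 F3598
G01 X24.7523 Y52.5606
G01 X53.5743 Y111.1967
G01 X36.5411 Y40.9578
G01 X88.8324 Y20.0057
M5
G00 X176.4438 Y56.4921
M3 S299
G01 X172.6878 Y68.0520 F3598
G01 X162.8544 Y75.1963
G01 X150.6996 Y75.1963
G01 X140.8662 Y68.0520
G01 X137.1102 Y56.4921
G01 X140.8662 Y44.9322
G01 X150.6996 Y37.7879
G01 X162.8544 Y37.7879
G01 X172.6878 Y44.9322
G01 X176.4438 Y56.4921
M5
G00 X0.0000 Y0.0000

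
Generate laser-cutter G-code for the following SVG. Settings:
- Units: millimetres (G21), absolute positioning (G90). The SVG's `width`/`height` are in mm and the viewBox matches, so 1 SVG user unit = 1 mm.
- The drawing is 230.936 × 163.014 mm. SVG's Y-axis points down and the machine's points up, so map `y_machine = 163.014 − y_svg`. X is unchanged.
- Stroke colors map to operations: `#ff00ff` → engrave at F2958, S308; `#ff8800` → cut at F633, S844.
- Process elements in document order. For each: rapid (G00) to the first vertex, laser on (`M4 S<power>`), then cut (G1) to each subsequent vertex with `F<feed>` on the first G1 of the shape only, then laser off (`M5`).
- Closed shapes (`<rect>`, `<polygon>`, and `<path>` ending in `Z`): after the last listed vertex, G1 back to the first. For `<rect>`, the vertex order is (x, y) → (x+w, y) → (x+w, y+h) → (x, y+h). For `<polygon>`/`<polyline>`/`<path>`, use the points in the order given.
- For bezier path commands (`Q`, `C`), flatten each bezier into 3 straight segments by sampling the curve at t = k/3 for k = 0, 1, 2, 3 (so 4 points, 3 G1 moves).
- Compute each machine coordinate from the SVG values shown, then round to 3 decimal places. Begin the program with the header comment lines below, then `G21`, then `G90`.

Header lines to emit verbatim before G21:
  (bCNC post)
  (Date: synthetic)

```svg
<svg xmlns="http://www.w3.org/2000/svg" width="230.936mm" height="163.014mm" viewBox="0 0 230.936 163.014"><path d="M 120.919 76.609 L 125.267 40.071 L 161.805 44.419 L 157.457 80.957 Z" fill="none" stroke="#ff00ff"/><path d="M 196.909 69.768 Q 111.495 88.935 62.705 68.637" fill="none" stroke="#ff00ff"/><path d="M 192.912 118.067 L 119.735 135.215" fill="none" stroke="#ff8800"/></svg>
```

viewBox `0 0 230.936 163.014` with mm width/height → 1 unit = 1 mm. Flip: y_m = 163.014 − y_svg.

**Shape 1** — `<path>` regular polygon, stroke `#ff00ff` → engrave (S308, F2958). Machine vertices: (120.919,86.405) → (125.267,122.943) → (161.805,118.595) → (157.457,82.057) → (120.919,86.405). Closed: final G1 returns to the first vertex.

**Shape 2** — `<path>` quadratic bezier, stroke `#ff00ff` → engrave (S308, F2958). Control points (SVG): P0=(196.909,69.768), P1=(111.495,88.935), P2=(62.705,68.637); sampled at t=k/3. Machine vertices: (196.909,93.246) → (144.036,84.853) → (99.301,85.230) → (62.705,94.377). Open path.

**Shape 3** — `<path>` line segment, stroke `#ff8800` → cut (S844, F633). Machine vertices: (192.912,44.947) → (119.735,27.799). Open path.

(bCNC post)
(Date: synthetic)
G21
G90
G00 X120.919 Y86.405
M4 S308
G1 X125.267 Y122.943 F2958
G1 X161.805 Y118.595
G1 X157.457 Y82.057
G1 X120.919 Y86.405
M5
G00 X196.909 Y93.246
M4 S308
G1 X144.036 Y84.853 F2958
G1 X99.301 Y85.230
G1 X62.705 Y94.377
M5
G00 X192.912 Y44.947
M4 S844
G1 X119.735 Y27.799 F633
M5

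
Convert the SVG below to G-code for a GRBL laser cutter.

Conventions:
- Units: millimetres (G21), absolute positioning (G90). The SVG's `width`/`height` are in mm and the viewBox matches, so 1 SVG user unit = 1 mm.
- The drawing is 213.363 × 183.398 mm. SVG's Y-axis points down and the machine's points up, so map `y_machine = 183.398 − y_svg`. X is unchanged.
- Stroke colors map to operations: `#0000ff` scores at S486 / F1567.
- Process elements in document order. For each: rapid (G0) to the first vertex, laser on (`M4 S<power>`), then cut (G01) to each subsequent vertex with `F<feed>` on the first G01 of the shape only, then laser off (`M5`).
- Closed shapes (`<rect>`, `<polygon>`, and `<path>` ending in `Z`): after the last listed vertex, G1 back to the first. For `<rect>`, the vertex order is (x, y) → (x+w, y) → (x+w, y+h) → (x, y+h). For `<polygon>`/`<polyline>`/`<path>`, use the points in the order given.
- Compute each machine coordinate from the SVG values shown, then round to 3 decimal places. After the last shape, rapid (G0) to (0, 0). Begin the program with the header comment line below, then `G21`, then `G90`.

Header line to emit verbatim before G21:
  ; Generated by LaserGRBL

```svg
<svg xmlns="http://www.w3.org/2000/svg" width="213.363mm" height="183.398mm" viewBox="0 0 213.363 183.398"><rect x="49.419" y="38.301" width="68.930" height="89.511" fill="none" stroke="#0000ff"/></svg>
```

Since the viewBox matches the mm dimensions, user units are millimetres directly. The only transform is the Y-flip y_m = 183.398 − y_svg.

Shape 1 is a rectangle drawn with `<rect>`. Its stroke #0000ff means score at S486, F1567. After flipping Y the toolpath is (49.419,145.097) → (118.349,145.097) → (118.349,55.586) → (49.419,55.586) → (49.419,145.097), returning to the start.

; Generated by LaserGRBL
G21
G90
G0 X49.419 Y145.097
M4 S486
G01 X118.349 Y145.097 F1567
G01 X118.349 Y55.586
G01 X49.419 Y55.586
G01 X49.419 Y145.097
M5
G0 X0.000 Y0.000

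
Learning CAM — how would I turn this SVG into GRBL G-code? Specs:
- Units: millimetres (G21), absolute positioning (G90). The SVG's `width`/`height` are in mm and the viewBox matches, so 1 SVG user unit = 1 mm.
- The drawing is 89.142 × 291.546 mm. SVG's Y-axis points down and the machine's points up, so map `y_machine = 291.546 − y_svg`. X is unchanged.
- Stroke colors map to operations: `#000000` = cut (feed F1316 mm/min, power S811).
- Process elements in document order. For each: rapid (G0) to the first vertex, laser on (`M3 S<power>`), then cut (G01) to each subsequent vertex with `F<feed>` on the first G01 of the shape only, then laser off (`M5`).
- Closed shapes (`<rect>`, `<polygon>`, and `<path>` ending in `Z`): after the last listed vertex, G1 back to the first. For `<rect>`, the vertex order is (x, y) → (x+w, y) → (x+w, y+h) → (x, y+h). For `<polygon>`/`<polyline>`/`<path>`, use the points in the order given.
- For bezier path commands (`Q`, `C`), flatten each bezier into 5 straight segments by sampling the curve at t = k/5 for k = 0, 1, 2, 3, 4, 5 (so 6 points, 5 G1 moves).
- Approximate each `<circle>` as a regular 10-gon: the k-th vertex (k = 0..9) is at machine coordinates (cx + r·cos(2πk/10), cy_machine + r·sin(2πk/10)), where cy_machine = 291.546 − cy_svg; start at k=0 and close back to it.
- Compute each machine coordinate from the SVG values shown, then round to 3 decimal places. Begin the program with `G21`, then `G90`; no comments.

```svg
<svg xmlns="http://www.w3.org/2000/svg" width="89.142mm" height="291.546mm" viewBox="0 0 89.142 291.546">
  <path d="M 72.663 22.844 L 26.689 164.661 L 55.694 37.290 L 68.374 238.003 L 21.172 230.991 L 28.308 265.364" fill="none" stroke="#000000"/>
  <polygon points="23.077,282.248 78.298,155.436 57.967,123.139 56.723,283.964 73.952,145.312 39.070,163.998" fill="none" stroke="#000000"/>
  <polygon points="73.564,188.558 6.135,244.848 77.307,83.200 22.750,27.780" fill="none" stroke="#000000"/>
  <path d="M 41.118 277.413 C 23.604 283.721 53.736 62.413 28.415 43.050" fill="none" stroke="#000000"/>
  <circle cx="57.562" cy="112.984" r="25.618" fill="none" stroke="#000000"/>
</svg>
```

G21
G90
G0 X72.663 Y268.702
M3 S811
G01 X26.689 Y126.885 F1316
G01 X55.694 Y254.256
G01 X68.374 Y53.543
G01 X21.172 Y60.555
G01 X28.308 Y26.182
M5
G0 X23.077 Y9.298
M3 S811
G01 X78.298 Y136.110 F1316
G01 X57.967 Y168.407
G01 X56.723 Y7.582
G01 X73.952 Y146.234
G01 X39.070 Y127.548
G01 X23.077 Y9.298
M5
G0 X73.564 Y102.988
M3 S811
G01 X6.135 Y46.698 F1316
G01 X77.307 Y208.346
G01 X22.750 Y263.766
G01 X73.564 Y102.988
M5
G0 X41.118 Y14.133
M3 S811
G01 X35.502 Y34.226 F1316
G01 X36.373 Y88.327
G01 X38.781 Y155.819
G01 X37.778 Y216.081
G01 X28.415 Y248.496
M5
G0 X83.180 Y178.562
M3 S811
G01 X78.287 Y193.620 F1316
G01 X65.478 Y202.926
G01 X49.646 Y202.926
G01 X36.837 Y193.620
G01 X31.944 Y178.562
G01 X36.837 Y163.504
G01 X49.646 Y154.198
G01 X65.478 Y154.198
G01 X78.287 Y163.504
G01 X83.180 Y178.562
M5

1 u = 1 mm; y_m = 291.546 − y.

[1] `<path>` open polyline, #000000→cut S811 F1316: (72.663,268.702) → (26.689,126.885) → (55.694,254.256) → (68.374,53.543) → (21.172,60.555) → (28.308,26.182)

[2] `<polygon>` closed polygon, #000000→cut S811 F1316: (23.077,9.298) → (78.298,136.110) → (57.967,168.407) → (56.723,7.582) → (73.952,146.234) → (39.070,127.548) → (23.077,9.298) (closed)

[3] `<polygon>` closed polygon, #000000→cut S811 F1316: (73.564,102.988) → (6.135,46.698) → (77.307,208.346) → (22.750,263.766) → (73.564,102.988) (closed)

[4] `<path>` cubic bezier, #000000→cut S811 F1316: (41.118,14.133) → (35.502,34.226) → (36.373,88.327) → (38.781,155.819) → (37.778,216.081) → (28.415,248.496)

[5] `<circle>` circle, #000000→cut S811 F1316: (83.180,178.562) → (78.287,193.620) → (65.478,202.926) → (49.646,202.926) → (36.837,193.620) → (31.944,178.562) → (36.837,163.504) → (49.646,154.198) → (65.478,154.198) → (78.287,163.504) → (83.180,178.562) (closed)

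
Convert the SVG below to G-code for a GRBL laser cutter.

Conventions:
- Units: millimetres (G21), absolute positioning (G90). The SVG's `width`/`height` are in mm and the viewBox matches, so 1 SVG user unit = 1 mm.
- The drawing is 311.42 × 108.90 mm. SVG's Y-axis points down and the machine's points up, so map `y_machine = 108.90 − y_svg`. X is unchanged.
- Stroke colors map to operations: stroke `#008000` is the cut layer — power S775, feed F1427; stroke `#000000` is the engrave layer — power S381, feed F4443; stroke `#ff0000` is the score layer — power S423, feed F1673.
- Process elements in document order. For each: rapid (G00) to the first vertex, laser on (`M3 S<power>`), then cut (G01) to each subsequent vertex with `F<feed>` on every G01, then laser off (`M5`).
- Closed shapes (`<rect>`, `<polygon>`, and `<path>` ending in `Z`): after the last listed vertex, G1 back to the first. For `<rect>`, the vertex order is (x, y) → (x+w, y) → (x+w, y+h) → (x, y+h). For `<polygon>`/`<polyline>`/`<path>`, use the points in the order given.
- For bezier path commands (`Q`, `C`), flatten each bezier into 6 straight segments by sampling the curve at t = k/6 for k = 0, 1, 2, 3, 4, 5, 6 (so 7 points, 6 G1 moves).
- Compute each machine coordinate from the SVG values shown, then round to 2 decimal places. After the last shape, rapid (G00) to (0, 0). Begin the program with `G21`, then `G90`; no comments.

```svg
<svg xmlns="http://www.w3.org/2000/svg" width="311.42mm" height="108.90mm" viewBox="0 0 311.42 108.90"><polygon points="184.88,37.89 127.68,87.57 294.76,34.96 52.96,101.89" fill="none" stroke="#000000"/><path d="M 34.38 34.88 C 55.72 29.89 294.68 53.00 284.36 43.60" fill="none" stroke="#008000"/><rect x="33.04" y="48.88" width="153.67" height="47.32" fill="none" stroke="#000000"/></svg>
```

1 u = 1 mm; y_m = 108.90 − y.

[1] `<polygon>` closed polygon, #000000→engrave S381 F4443: (184.88,71.01) → (127.68,21.33) → (294.76,73.94) → (52.96,7.01) → (184.88,71.01) (closed)

[2] `<path>` cubic bezier, #008000→cut S775 F1427: (34.38,74.02) → (61.02,74.45) → (110.97,71.89) → (171.24,68.01) → (228.88,64.49) → (270.91,63.03) → (284.36,65.30)

[3] `<rect>` rectangle, #000000→engrave S381 F4443: (33.04,60.02) → (186.71,60.02) → (186.71,12.70) → (33.04,12.70) → (33.04,60.02) (closed)

G21
G90
G00 X184.88 Y71.01
M3 S381
G01 X127.68 Y21.33 F4443
G01 X294.76 Y73.94 F4443
G01 X52.96 Y7.01 F4443
G01 X184.88 Y71.01 F4443
M5
G00 X34.38 Y74.02
M3 S775
G01 X61.02 Y74.45 F1427
G01 X110.97 Y71.89 F1427
G01 X171.24 Y68.01 F1427
G01 X228.88 Y64.49 F1427
G01 X270.91 Y63.03 F1427
G01 X284.36 Y65.30 F1427
M5
G00 X33.04 Y60.02
M3 S381
G01 X186.71 Y60.02 F4443
G01 X186.71 Y12.70 F4443
G01 X33.04 Y12.70 F4443
G01 X33.04 Y60.02 F4443
M5
G00 X0.00 Y0.00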